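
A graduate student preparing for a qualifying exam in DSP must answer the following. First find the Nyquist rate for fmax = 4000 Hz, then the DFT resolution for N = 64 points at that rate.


Step 1 — Nyquist sampling rate:
fs = 2 * fmax = 2 * 4000 = 8000 Hz

Step 2 — DFT bin spacing:
df = fs / N = 8000 / 64 = 125.0 Hz

125.0 Hz


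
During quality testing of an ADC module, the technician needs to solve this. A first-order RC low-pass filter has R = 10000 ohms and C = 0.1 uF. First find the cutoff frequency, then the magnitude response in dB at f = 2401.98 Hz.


Step 1 — cutoff frequency:
fc = 1 / (2*pi*R*C)
C = 0.1 uF = 1e-07 F
fc = 1 / (2*pi*10000*1e-07)
   = 159.155 Hz

Step 2 — magnitude at f = 2401.98 Hz:
|H(f)| = 1 / sqrt(1 + (f/fc)^2)
f/fc = 2401.98 / 159.155 = 15.09208
|H| = 1 / sqrt(1 + 227.770879) = 0.0661149
|H|_dB = 20*log10(0.0661149) = -23.59 dB

fc = 159.155 Hz; |H(2401.98 Hz)| = -23.59 dB


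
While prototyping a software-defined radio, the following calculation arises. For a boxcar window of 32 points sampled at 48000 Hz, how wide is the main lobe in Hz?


Main lobe width for a rectangular window:
Width = 2 * fs / N
      = 2 * 48000 / 32
      = 96000 / 32
      = 3000.0 Hz

3000.0 Hz


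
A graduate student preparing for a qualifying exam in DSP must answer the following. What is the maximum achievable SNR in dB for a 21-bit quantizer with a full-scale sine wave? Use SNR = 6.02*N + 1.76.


Theoretical SNR for a full-scale sinusoid:
SNR = 6.02 * N + 1.76
    = 6.02 * 21 + 1.76
    = 126.42 + 1.76
    = 128.18 dB

128.18 dB


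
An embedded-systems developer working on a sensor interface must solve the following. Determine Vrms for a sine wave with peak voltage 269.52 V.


RMS voltage for a sinusoidal waveform:
V_rms = V_peak / sqrt(2)
      = 269.52 / 1.414214
      = 190.579 V

190.579 V


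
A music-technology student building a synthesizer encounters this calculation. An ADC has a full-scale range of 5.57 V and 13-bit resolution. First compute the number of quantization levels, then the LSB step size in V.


Step 1 — number of quantization levels:
L = 2^N = 2^13 = 8192

Step 2 — LSB step size:
delta = Vfs / L
      = 5.57 / 8192
      = 0.00067993 V

Levels = 8192; step size = 0.00067993 V


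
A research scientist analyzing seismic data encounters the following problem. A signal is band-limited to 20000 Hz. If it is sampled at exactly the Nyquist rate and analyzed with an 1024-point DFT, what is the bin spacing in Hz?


Step 1 — Nyquist sampling rate:
fs = 2 * fmax = 2 * 20000 = 40000 Hz

Step 2 — DFT bin spacing:
df = fs / N = 40000 / 1024 = 39.0625 Hz

39.0625 Hz


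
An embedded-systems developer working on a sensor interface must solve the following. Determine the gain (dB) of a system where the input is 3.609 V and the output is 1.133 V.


Voltage gain in dB:
G = 20 * log10(Vout / Vin)
  = 20 * log10(1.133 / 3.609)
  = 20 * log10(0.313937)
  = 20 * -0.503157
  = -10.06 dB

-10.06 dB


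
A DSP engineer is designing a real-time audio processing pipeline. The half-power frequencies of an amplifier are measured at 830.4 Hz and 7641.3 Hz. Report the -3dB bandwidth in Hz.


Bandwidth is the difference of -3dB frequencies:
BW = f_high - f_low
   = 7641.3 - 830.4
   = 6810.9 Hz

6810.9 Hz


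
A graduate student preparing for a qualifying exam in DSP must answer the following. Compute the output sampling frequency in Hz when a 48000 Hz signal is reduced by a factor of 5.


Decimation reduces the sample rate:
fs_out = fs_in / M
       = 48000 / 5
       = 9600.0 Hz

9600.0 Hz


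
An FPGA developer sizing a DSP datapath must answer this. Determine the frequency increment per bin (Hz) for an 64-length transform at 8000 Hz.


DFT frequency resolution:
df = fs / N
   = 8000 / 64
   = 125.0 Hz

125.0 Hz


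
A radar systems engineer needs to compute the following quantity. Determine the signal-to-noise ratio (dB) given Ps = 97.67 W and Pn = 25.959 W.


SNR in decibels:
SNR = 10 * log10(Ps / Pn)
    = 10 * log10(97.67 / 25.959)
    = 10 * log10(3.7625)
    = 10 * 0.5755
    = 5.75 dB

5.75 dB


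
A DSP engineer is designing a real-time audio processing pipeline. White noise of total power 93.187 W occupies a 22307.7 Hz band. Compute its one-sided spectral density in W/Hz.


Power spectral density:
PSD = P / BW
    = 93.187 / 22307.7
    = 0.00417735 W/Hz

0.00417735 W/Hz


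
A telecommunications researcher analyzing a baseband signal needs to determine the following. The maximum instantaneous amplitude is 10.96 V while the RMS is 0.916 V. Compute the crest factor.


Crest factor is the ratio of peak to RMS:
CF = V_peak / V_rms
   = 10.96 / 0.916
   = 11.9651

11.9651


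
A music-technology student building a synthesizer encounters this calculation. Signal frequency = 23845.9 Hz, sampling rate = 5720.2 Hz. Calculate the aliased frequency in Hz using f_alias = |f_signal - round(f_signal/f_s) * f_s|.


Compute the nearest integer multiple of fs to the signal:
n = round(23845.9 / 5720.2) = 4
f_alias = |23845.9 - 4 * 5720.2|
        = |23845.9 - 22880.8|
        = 965.1 Hz

965.1


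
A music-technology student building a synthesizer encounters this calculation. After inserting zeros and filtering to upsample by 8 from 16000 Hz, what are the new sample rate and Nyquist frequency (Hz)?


Step 1 — output sample rate after interpolation by L:
fs_out = L * fs_in = 8 * 16000 = 128000 Hz

Step 2 — Nyquist frequency of the output stream:
f_Nyq = fs_out / 2 = 128000 / 2 = 64000.0 Hz

fs_out = 128000 Hz; f_Nyquist = 64000.0 Hz


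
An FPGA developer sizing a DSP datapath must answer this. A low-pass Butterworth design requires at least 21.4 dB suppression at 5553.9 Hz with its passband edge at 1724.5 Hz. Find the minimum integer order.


Butterworth filter order formula:
n = log10(10^(A/10) - 1) / (2 * log10(f_stop/f_pass))
10^(21.4/10) - 1 = 137.0384
f_stop/f_pass = 5553.9 / 1724.5 = 3.2206
n = 2.1035 -> ceil = 3

3


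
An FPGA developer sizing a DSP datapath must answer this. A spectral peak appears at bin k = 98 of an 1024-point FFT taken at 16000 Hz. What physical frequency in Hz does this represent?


Frequency of DFT bin k:
f_k = k * fs / N
    = 98 * 16000 / 1024
    = 1568000 / 1024
    = 1531.25 Hz

1531.25 Hz


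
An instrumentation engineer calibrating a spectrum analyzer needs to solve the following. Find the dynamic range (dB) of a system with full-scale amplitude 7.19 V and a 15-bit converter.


Dynamic range from full-scale to LSB:
V_min = V_max / 2^bits = 7.19 / 2^15
DR = 20 * log10(V_max / V_min)
   = 20 * log10(2^15)
   = 20 * 15 * log10(2)
   = 90.31 dB

90.31 dB


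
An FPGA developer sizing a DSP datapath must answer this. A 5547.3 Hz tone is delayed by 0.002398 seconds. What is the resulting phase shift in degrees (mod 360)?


Phase shift from frequency and time delay:
phi = 360 * f * t_delay
    = 360 * 5547.3 * 0.002398
    = 4788.87 degrees
    mod 360 = 108.87 degrees

108.87 degrees


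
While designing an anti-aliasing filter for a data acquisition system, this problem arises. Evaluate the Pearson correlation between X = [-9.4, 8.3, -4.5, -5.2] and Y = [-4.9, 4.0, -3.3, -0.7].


Pearson correlation coefficient (population):
r = cov(X,Y) / (std(X) * std(Y))
Mean X = -2.7, Mean Y = -1.225
Cov(X,Y) = 21.13
Std(X) = 6.621556, Std(Y) = 3.368512
r = 0.9473

0.9473


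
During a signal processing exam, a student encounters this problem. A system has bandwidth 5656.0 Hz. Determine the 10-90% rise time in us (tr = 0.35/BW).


Rise time from bandwidth relationship:
tr = 0.35 / BW
   = 0.35 / 5656.0
   = 6.188118812e-05 s
   = 61.8812 us

61.8812 us


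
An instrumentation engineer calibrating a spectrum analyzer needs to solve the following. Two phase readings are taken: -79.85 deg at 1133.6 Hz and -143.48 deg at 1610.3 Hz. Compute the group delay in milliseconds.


Group delay from phase difference:
tau = -d(phi)/d(omega)
d(phi) = -63.63 deg = -1.110553 rad
d(omega) = 2*pi*(1610.3 - 1133.6) = 2995.1944 rad/s
tau = -(-1.110553) / 2995.1944
    = 0.3708 ms

0.3708 ms


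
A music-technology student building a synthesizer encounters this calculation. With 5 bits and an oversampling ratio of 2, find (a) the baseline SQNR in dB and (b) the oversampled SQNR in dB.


Step 1 — baseline SQNR at Nyquist:
SQNR_base = 6.02*N + 1.76
          = 6.02*5 + 1.76
          = 31.86 dB

Step 2 — oversampling processing gain:
G = 10*log10(OSR) = 10*log10(2) = 3.01 dB

Step 3 — total:
SQNR_total = 31.86 + 3.01 = 34.87 dB

Base SQNR = 31.86 dB; oversampled SQNR = 34.87 dB


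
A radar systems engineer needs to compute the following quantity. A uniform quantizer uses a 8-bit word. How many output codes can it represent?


Number of quantization levels = 2^N
= 2^8
= 256

256


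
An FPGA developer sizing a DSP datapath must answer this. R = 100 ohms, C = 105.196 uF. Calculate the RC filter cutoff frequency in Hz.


Cutoff frequency of a first-order RC filter:
fc = 1 / (2 * pi * R * C)
C = 105.196 uF = 0.000105196 F
fc = 1 / (2 * pi * 100 * 0.000105196)
   = 1 / 0.066096596157406
   = 15.129372 Hz

15.129372 Hz


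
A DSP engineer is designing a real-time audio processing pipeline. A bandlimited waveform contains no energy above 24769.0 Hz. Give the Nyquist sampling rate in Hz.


The Nyquist rate is twice the maximum frequency component.
fs_min = 2 * fmax
      = 2 * 24769.0
      = 49538.0 Hz

49538.0


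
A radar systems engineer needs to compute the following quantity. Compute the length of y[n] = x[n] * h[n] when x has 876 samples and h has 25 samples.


Linear convolution output length:
L = N + M - 1
  = 876 + 25 - 1
  = 900 samples

900


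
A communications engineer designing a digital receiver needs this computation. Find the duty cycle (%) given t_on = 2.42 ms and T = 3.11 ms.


Duty cycle as a percentage:
DC = (t_on / T) * 100
   = (2.42 / 3.11) * 100
   = 0.778135 * 100
   = 77.81 %

77.81 %


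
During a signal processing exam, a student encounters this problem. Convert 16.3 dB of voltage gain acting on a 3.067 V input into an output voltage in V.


Output voltage from dB gain:
V_out = V_in * 10^(gain_dB / 20)
      = 3.067 * 10^(16.3 / 20)
      = 3.067 * 6.531306
      = 20.0315 V

20.0315 V


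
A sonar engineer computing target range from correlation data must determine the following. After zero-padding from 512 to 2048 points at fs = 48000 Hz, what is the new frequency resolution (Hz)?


Frequency resolution after zero-padding:
N_padded = 512 * 4 = 2048
df = fs / N_padded
   = 48000 / 2048
   = 23.4375 Hz

23.4375 Hz


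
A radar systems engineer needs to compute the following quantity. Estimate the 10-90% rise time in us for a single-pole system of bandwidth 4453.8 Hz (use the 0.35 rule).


Rise time from bandwidth relationship:
tr = 0.35 / BW
   = 0.35 / 4453.8
   = 7.858457946e-05 s
   = 78.5846 us

78.5846 us


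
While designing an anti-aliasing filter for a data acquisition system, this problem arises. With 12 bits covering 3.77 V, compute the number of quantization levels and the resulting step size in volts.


Step 1 — number of quantization levels:
L = 2^N = 2^12 = 4096

Step 2 — LSB step size:
delta = Vfs / L
      = 3.77 / 4096
      = 0.00092041 V

Levels = 4096; step size = 0.00092041 V


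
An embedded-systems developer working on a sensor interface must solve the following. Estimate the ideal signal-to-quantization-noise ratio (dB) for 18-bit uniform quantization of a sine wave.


Theoretical SNR for a full-scale sinusoid:
SNR = 6.02 * N + 1.76
    = 6.02 * 18 + 1.76
    = 108.36 + 1.76
    = 110.12 dB

110.12 dB


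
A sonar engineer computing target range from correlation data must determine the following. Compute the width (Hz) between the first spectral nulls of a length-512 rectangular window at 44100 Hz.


Main lobe width for a rectangular window:
Width = 2 * fs / N
      = 2 * 44100 / 512
      = 88200 / 512
      = 172.266 Hz

172.266 Hz


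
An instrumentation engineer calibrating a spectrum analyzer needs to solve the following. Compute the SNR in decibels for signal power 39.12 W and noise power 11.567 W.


SNR in decibels:
SNR = 10 * log10(Ps / Pn)
    = 10 * log10(39.12 / 11.567)
    = 10 * log10(3.382)
    = 10 * 0.5292
    = 5.29 dB

5.29 dB


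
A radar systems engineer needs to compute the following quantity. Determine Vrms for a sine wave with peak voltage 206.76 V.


RMS voltage for a sinusoidal waveform:
V_rms = V_peak / sqrt(2)
      = 206.76 / 1.414214
      = 146.201 V

146.201 V


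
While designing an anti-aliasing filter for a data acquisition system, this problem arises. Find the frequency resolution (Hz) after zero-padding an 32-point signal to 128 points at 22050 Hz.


Frequency resolution after zero-padding:
N_padded = 32 * 4 = 128
df = fs / N_padded
   = 22050 / 128
   = 172.2656 Hz

172.2656 Hz


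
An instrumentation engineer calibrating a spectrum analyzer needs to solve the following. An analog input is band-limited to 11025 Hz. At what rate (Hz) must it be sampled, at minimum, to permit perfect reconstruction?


The Nyquist rate is twice the maximum frequency component.
fs_min = 2 * fmax
      = 2 * 11025
      = 22050 Hz

22050


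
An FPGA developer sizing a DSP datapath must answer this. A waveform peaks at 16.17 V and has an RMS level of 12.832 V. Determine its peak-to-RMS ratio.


Crest factor is the ratio of peak to RMS:
CF = V_peak / V_rms
   = 16.17 / 12.832
   = 1.2601

1.2601


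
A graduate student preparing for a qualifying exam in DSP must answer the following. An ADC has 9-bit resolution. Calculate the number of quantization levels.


Number of quantization levels = 2^N
= 2^9
= 512

512


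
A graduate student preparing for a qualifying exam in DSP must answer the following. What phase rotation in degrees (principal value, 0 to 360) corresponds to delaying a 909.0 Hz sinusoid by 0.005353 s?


Phase shift from frequency and time delay:
phi = 360 * f * t_delay
    = 360 * 909.0 * 0.005353
    = 1751.72 degrees
    mod 360 = 311.72 degrees

311.72 degrees


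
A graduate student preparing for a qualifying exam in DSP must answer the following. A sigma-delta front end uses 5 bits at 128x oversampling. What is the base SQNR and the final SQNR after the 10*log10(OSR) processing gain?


Step 1 — baseline SQNR at Nyquist:
SQNR_base = 6.02*N + 1.76
          = 6.02*5 + 1.76
          = 31.86 dB

Step 2 — oversampling processing gain:
G = 10*log10(OSR) = 10*log10(128) = 21.07 dB

Step 3 — total:
SQNR_total = 31.86 + 21.07 = 52.93 dB

Base SQNR = 31.86 dB; oversampled SQNR = 52.93 dB


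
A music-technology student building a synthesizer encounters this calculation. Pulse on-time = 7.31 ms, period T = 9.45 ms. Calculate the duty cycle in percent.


Duty cycle as a percentage:
DC = (t_on / T) * 100
   = (7.31 / 9.45) * 100
   = 0.773545 * 100
   = 77.35 %

77.35 %


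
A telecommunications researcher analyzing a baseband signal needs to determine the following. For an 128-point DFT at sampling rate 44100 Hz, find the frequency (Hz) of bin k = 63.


Frequency of DFT bin k:
f_k = k * fs / N
    = 63 * 44100 / 128
    = 2778300 / 128
    = 21705.469 Hz

21705.469 Hz


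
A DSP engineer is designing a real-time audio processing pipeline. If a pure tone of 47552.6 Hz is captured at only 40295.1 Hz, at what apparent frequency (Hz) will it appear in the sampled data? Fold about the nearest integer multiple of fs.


Compute the nearest integer multiple of fs to the signal:
n = round(47552.6 / 40295.1) = 1
f_alias = |47552.6 - 1 * 40295.1|
        = |47552.6 - 40295.1|
        = 7257.5 Hz

7257.5


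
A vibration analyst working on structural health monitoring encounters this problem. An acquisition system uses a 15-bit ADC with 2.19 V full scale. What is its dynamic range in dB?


Dynamic range from full-scale to LSB:
V_min = V_max / 2^bits = 2.19 / 2^15
DR = 20 * log10(V_max / V_min)
   = 20 * log10(2^15)
   = 20 * 15 * log10(2)
   = 90.31 dB

90.31 dB


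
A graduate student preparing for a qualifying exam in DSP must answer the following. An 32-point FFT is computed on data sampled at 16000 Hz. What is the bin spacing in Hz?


DFT frequency resolution:
df = fs / N
   = 16000 / 32
   = 500.0 Hz

500.0 Hz


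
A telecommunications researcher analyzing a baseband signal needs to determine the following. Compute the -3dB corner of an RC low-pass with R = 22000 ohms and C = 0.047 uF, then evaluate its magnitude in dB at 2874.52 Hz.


Step 1 — cutoff frequency:
fc = 1 / (2*pi*R*C)
C = 0.047 uF = 4.7e-08 F
fc = 1 / (2*pi*22000*4.7e-08)
   = 153.922 Hz

Step 2 — magnitude at f = 2874.52 Hz:
|H(f)| = 1 / sqrt(1 + (f/fc)^2)
f/fc = 2874.52 / 153.922 = 18.675173
|H| = 1 / sqrt(1 + 348.762087) = 0.0534704
|H|_dB = 20*log10(0.0534704) = -25.44 dB

fc = 153.922 Hz; |H(2874.52 Hz)| = -25.44 dB


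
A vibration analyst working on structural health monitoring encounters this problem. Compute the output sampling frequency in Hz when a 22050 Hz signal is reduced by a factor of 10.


Decimation reduces the sample rate:
fs_out = fs_in / M
       = 22050 / 10
       = 2205.0 Hz

2205.0 Hz


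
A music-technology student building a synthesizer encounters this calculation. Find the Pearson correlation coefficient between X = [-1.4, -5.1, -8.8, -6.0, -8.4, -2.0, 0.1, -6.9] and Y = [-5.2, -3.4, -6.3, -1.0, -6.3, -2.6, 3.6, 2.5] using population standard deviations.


Pearson correlation coefficient (population):
r = cov(X,Y) / (std(X) * std(Y))
Mean X = -4.8125, Mean Y = -2.3375
Cov(X,Y) = 4.662031
Std(X) = 3.128673, Std(Y) = 3.557365
r = 0.4189

0.4189


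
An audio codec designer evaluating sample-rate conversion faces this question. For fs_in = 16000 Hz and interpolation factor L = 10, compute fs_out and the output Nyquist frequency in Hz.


Step 1 — output sample rate after interpolation by L:
fs_out = L * fs_in = 10 * 16000 = 160000 Hz

Step 2 — Nyquist frequency of the output stream:
f_Nyq = fs_out / 2 = 160000 / 2 = 80000.0 Hz

fs_out = 160000 Hz; f_Nyquist = 80000.0 Hz


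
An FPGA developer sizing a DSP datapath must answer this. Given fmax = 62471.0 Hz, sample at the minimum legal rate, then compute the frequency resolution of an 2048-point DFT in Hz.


Step 1 — Nyquist sampling rate:
fs = 2 * fmax = 2 * 62471.0 = 124942.0 Hz

Step 2 — DFT bin spacing:
df = fs / N = 124942.0 / 2048 = 61.0068 Hz

61.0068 Hz


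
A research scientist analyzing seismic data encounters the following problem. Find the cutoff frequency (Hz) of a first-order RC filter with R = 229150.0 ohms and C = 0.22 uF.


Cutoff frequency of a first-order RC filter:
fc = 1 / (2 * pi * R * C)
C = 0.22 uF = 2.2e-07 F
fc = 1 / (2 * pi * 229150.0 * 2.2e-07)
   = 1 / 0.31675422089084
   = 3.157022 Hz

3.157022 Hz


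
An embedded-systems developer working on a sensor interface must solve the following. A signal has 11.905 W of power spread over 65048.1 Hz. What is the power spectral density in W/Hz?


Power spectral density:
PSD = P / BW
    = 11.905 / 65048.1
    = 0.00018302 W/Hz

0.00018302 W/Hz


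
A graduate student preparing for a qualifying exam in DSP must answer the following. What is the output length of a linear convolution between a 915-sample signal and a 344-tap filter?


Linear convolution output length:
L = N + M - 1
  = 915 + 344 - 1
  = 1258 samples

1258


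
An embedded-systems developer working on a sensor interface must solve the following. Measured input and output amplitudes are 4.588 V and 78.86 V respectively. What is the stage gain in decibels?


Voltage gain in dB:
G = 20 * log10(Vout / Vin)
  = 20 * log10(78.86 / 4.588)
  = 20 * log10(17.188317)
  = 20 * 1.235233
  = 24.7 dB

24.7 dB


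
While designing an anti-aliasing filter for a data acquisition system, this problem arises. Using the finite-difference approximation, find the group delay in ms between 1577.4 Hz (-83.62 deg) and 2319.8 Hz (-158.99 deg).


Group delay from phase difference:
tau = -d(phi)/d(omega)
d(phi) = -75.37 deg = -1.315455 rad
d(omega) = 2*pi*(2319.8 - 1577.4) = 4664.6368 rad/s
tau = -(-1.315455) / 4664.6368
    = 0.282 ms

0.282 ms


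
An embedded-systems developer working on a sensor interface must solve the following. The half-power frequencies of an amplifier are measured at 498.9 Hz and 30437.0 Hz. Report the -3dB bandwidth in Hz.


Bandwidth is the difference of -3dB frequencies:
BW = f_high - f_low
   = 30437.0 - 498.9
   = 29938.1 Hz

29938.1 Hz


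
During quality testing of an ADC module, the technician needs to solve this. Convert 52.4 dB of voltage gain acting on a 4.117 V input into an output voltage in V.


Output voltage from dB gain:
V_out = V_in * 10^(gain_dB / 20)
      = 4.117 * 10^(52.4 / 20)
      = 4.117 * 416.869383
      = 1716.2513 V

1716.2513 V


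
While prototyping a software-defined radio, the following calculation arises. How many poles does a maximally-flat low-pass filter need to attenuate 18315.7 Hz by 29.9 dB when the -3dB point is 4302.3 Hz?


Butterworth filter order formula:
n = log10(10^(A/10) - 1) / (2 * log10(f_stop/f_pass))
10^(29.9/10) - 1 = 976.2372
f_stop/f_pass = 18315.7 / 4302.3 = 4.2572
n = 2.376 -> ceil = 3

3


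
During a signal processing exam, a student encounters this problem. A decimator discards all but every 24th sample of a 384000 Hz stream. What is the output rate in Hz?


Decimation reduces the sample rate:
fs_out = fs_in / M
       = 384000 / 24
       = 16000.0 Hz

16000.0 Hz


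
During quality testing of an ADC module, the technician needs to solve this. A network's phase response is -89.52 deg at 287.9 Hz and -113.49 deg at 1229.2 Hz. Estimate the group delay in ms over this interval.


Group delay from phase difference:
tau = -d(phi)/d(omega)
d(phi) = -23.97 deg = -0.418355 rad
d(omega) = 2*pi*(1229.2 - 287.9) = 5914.3623 rad/s
tau = -(-0.418355) / 5914.3623
    = 0.0707 ms

0.0707 ms


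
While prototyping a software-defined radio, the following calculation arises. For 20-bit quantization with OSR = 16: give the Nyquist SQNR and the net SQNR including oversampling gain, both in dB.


Step 1 — baseline SQNR at Nyquist:
SQNR_base = 6.02*N + 1.76
          = 6.02*20 + 1.76
          = 122.16 dB

Step 2 — oversampling processing gain:
G = 10*log10(OSR) = 10*log10(16) = 12.04 dB

Step 3 — total:
SQNR_total = 122.16 + 12.04 = 134.2 dB

Base SQNR = 122.16 dB; oversampled SQNR = 134.2 dB


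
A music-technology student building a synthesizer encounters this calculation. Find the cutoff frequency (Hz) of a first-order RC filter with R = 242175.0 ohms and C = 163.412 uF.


Cutoff frequency of a first-order RC filter:
fc = 1 / (2 * pi * R * C)
C = 163.412 uF = 0.000163412 F
fc = 1 / (2 * pi * 242175.0 * 0.000163412)
   = 1 / 248.65266721342
   = 0.004022 Hz

0.004022 Hz


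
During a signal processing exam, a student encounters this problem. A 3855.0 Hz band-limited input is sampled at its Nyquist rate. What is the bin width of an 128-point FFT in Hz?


Step 1 — Nyquist sampling rate:
fs = 2 * fmax = 2 * 3855.0 = 7710.0 Hz

Step 2 — DFT bin spacing:
df = fs / N = 7710.0 / 128 = 60.2344 Hz

60.2344 Hz


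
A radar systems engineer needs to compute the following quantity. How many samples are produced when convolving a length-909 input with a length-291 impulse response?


Linear convolution output length:
L = N + M - 1
  = 909 + 291 - 1
  = 1199 samples

1199


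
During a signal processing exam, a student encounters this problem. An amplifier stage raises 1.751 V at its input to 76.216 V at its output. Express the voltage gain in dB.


Voltage gain in dB:
G = 20 * log10(Vout / Vin)
  = 20 * log10(76.216 / 1.751)
  = 20 * log10(43.527127)
  = 20 * 1.63876
  = 32.78 dB

32.78 dB


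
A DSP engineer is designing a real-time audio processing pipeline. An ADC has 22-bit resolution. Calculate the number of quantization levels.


Number of quantization levels = 2^N
= 2^22
= 4194304

4194304


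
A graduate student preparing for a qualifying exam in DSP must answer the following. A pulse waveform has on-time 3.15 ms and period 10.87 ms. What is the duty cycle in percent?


Duty cycle as a percentage:
DC = (t_on / T) * 100
   = (3.15 / 10.87) * 100
   = 0.289788 * 100
   = 28.98 %

28.98 %


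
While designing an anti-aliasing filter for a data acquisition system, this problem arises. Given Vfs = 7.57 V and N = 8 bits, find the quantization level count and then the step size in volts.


Step 1 — number of quantization levels:
L = 2^N = 2^8 = 256

Step 2 — LSB step size:
delta = Vfs / L
      = 7.57 / 256
      = 0.02957031 V

Levels = 256; step size = 0.02957031 V


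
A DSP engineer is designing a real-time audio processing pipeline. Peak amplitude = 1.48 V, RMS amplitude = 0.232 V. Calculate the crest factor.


Crest factor is the ratio of peak to RMS:
CF = V_peak / V_rms
   = 1.48 / 0.232
   = 6.3793

6.3793


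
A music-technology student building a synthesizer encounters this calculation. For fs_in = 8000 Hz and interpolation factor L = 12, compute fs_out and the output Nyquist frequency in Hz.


Step 1 — output sample rate after interpolation by L:
fs_out = L * fs_in = 12 * 8000 = 96000 Hz

Step 2 — Nyquist frequency of the output stream:
f_Nyq = fs_out / 2 = 96000 / 2 = 48000.0 Hz

fs_out = 96000 Hz; f_Nyquist = 48000.0 Hz


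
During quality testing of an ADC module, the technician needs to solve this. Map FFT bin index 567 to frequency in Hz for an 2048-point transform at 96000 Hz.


Frequency of DFT bin k:
f_k = k * fs / N
    = 567 * 96000 / 2048
    = 54432000 / 2048
    = 26578.125 Hz

26578.125 Hz


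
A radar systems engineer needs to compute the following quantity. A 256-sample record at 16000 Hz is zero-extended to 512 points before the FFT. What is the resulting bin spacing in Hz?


Frequency resolution after zero-padding:
N_padded = 256 * 2 = 512
df = fs / N_padded
   = 16000 / 512
   = 31.25 Hz

31.25 Hz


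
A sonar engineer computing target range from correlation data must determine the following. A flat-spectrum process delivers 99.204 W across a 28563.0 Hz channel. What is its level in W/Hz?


Power spectral density:
PSD = P / BW
    = 99.204 / 28563.0
    = 0.00347316 W/Hz

0.00347316 W/Hz


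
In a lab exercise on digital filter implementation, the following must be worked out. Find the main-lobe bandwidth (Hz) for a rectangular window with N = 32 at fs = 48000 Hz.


Main lobe width for a rectangular window:
Width = 2 * fs / N
      = 2 * 48000 / 32
      = 96000 / 32
      = 3000.0 Hz

3000.0 Hz


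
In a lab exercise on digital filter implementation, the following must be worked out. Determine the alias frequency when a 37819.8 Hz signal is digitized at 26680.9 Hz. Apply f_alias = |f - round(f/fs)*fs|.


Compute the nearest integer multiple of fs to the signal:
n = round(37819.8 / 26680.9) = 1
f_alias = |37819.8 - 1 * 26680.9|
        = |37819.8 - 26680.9|
        = 11138.9 Hz

11138.9


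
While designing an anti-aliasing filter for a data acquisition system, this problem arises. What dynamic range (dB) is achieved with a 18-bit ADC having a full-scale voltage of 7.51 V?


Dynamic range from full-scale to LSB:
V_min = V_max / 2^bits = 7.51 / 2^18
DR = 20 * log10(V_max / V_min)
   = 20 * log10(2^18)
   = 20 * 18 * log10(2)
   = 108.37 dB

108.37 dB


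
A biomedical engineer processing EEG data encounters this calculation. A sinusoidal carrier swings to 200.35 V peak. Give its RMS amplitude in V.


RMS voltage for a sinusoidal waveform:
V_rms = V_peak / sqrt(2)
      = 200.35 / 1.414214
      = 141.669 V

141.669 V


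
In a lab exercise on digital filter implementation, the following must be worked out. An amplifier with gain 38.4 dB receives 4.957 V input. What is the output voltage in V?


Output voltage from dB gain:
V_out = V_in * 10^(gain_dB / 20)
      = 4.957 * 10^(38.4 / 20)
      = 4.957 * 83.176377
      = 412.3053 V

412.3053 V


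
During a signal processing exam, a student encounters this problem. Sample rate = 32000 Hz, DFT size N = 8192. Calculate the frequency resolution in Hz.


DFT frequency resolution:
df = fs / N
   = 32000 / 8192
   = 3.9062 Hz

3.9062 Hz


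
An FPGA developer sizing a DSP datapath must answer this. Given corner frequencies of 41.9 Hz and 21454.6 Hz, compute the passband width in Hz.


Bandwidth is the difference of -3dB frequencies:
BW = f_high - f_low
   = 21454.6 - 41.9
   = 21412.7 Hz

21412.7 Hz


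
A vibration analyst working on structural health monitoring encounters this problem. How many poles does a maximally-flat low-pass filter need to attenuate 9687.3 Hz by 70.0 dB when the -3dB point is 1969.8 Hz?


Butterworth filter order formula:
n = log10(10^(A/10) - 1) / (2 * log10(f_stop/f_pass))
10^(70.0/10) - 1 = 9999999.0
f_stop/f_pass = 9687.3 / 1969.8 = 4.9179
n = 5.0594 -> ceil = 6

6


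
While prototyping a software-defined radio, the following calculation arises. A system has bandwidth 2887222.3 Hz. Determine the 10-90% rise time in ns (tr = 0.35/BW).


Rise time from bandwidth relationship:
tr = 0.35 / BW
   = 0.35 / 2887222.3
   = 1.212237797e-07 s
   = 121.2238 ns

121.2238 ns


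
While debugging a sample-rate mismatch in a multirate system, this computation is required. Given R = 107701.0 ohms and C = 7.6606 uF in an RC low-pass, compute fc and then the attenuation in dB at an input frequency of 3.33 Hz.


Step 1 — cutoff frequency:
fc = 1 / (2*pi*R*C)
C = 7.6606 uF = 7.6606e-06 F
fc = 1 / (2*pi*107701.0*7.6606e-06)
   = 0.192902 Hz

Step 2 — magnitude at f = 3.33 Hz:
|H(f)| = 1 / sqrt(1 + (f/fc)^2)
f/fc = 3.33 / 0.192902 = 17.262652
|H| = 1 / sqrt(1 + 297.999154) = 0.0578316
|H|_dB = 20*log10(0.0578316) = -24.76 dB

fc = 0.192902 Hz; |H(3.33 Hz)| = -24.76 dB


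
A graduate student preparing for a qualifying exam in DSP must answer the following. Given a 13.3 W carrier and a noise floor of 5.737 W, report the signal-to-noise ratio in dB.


SNR in decibels:
SNR = 10 * log10(Ps / Pn)
    = 10 * log10(13.3 / 5.737)
    = 10 * log10(2.3183)
    = 10 * 0.3652
    = 3.65 dB

3.65 dB


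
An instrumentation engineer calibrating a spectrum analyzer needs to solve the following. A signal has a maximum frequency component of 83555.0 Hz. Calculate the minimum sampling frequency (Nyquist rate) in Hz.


The Nyquist rate is twice the maximum frequency component.
fs_min = 2 * fmax
      = 2 * 83555.0
      = 167110.0 Hz

167110.0


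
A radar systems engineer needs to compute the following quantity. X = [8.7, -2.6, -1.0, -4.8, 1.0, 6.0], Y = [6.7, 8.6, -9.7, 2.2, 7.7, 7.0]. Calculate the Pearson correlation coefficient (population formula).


Pearson correlation coefficient (population):
r = cov(X,Y) / (std(X) * std(Y))
Mean X = 1.2167, Mean Y = 3.75
Cov(X,Y) = 9.565833
Std(X) = 4.736531, Std(Y) = 6.34685
r = 0.3182

0.3182


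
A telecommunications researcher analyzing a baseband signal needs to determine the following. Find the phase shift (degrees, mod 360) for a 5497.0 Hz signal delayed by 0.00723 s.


Phase shift from frequency and time delay:
phi = 360 * f * t_delay
    = 360 * 5497.0 * 0.00723
    = 14307.59 degrees
    mod 360 = 267.59 degrees

267.59 degrees


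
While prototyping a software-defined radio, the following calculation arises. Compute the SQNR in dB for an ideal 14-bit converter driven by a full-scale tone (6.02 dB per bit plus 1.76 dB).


Theoretical SNR for a full-scale sinusoid:
SNR = 6.02 * N + 1.76
    = 6.02 * 14 + 1.76
    = 84.28 + 1.76
    = 86.04 dB

86.04 dB


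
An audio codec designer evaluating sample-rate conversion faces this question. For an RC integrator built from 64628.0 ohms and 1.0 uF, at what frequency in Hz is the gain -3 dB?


Cutoff frequency of a first-order RC filter:
fc = 1 / (2 * pi * R * C)
C = 1.0 uF = 1e-06 F
fc = 1 / (2 * pi * 64628.0 * 1e-06)
   = 1 / 0.4060697000324
   = 2.462631 Hz

2.462631 Hz


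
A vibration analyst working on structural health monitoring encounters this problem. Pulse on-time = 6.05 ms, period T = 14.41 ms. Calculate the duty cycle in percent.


Duty cycle as a percentage:
DC = (t_on / T) * 100
   = (6.05 / 14.41) * 100
   = 0.419847 * 100
   = 41.98 %

41.98 %


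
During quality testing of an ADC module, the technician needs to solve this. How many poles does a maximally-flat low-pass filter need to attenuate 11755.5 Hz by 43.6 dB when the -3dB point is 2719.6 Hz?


Butterworth filter order formula:
n = log10(10^(A/10) - 1) / (2 * log10(f_stop/f_pass))
10^(43.6/10) - 1 = 22907.6765
f_stop/f_pass = 11755.5 / 2719.6 = 4.3225
n = 3.4291 -> ceil = 4

4


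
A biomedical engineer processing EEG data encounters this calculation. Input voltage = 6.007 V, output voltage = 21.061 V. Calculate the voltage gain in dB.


Voltage gain in dB:
G = 20 * log10(Vout / Vin)
  = 20 * log10(21.061 / 6.007)
  = 20 * log10(3.506076)
  = 20 * 0.544821
  = 10.9 dB

10.9 dB


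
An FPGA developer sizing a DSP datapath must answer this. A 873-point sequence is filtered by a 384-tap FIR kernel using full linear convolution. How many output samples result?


Linear convolution output length:
L = N + M - 1
  = 873 + 384 - 1
  = 1256 samples

1256


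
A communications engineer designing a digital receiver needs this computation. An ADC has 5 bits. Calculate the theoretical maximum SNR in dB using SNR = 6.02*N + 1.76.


Theoretical SNR for a full-scale sinusoid:
SNR = 6.02 * N + 1.76
    = 6.02 * 5 + 1.76
    = 30.1 + 1.76
    = 31.86 dB

31.86 dB


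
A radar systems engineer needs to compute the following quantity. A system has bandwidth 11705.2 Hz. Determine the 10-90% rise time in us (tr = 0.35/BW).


Rise time from bandwidth relationship:
tr = 0.35 / BW
   = 0.35 / 11705.2
   = 2.990124047e-05 s
   = 29.9012 us

29.9012 us


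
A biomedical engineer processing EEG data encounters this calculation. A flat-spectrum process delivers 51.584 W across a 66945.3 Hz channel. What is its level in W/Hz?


Power spectral density:
PSD = P / BW
    = 51.584 / 66945.3
    = 0.00077054 W/Hz

0.00077054 W/Hz


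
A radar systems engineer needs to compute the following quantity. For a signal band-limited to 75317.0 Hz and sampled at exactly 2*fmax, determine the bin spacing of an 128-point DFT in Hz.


Step 1 — Nyquist sampling rate:
fs = 2 * fmax = 2 * 75317.0 = 150634.0 Hz

Step 2 — DFT bin spacing:
df = fs / N = 150634.0 / 128 = 1176.8281 Hz

1176.8281 Hz


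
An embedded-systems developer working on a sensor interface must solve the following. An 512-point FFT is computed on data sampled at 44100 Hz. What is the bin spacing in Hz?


DFT frequency resolution:
df = fs / N
   = 44100 / 512
   = 86.1328 Hz

86.1328 Hz


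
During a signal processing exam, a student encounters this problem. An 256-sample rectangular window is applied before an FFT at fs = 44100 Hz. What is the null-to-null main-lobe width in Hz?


Main lobe width for a rectangular window:
Width = 2 * fs / N
      = 2 * 44100 / 256
      = 88200 / 256
      = 344.531 Hz

344.531 Hz


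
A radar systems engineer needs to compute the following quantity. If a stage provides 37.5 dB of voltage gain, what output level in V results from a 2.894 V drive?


Output voltage from dB gain:
V_out = V_in * 10^(gain_dB / 20)
      = 2.894 * 10^(37.5 / 20)
      = 2.894 * 74.989421
      = 217.0194 V

217.0194 V


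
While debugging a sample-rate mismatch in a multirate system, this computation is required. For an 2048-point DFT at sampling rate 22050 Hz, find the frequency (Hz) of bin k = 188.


Frequency of DFT bin k:
f_k = k * fs / N
    = 188 * 22050 / 2048
    = 4145400 / 2048
    = 2024.121 Hz

2024.121 Hz


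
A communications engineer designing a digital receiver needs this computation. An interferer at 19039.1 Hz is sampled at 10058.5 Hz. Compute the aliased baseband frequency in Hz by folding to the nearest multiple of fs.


Compute the nearest integer multiple of fs to the signal:
n = round(19039.1 / 10058.5) = 2
f_alias = |19039.1 - 2 * 10058.5|
        = |19039.1 - 20117.0|
        = 1077.9 Hz

1077.9


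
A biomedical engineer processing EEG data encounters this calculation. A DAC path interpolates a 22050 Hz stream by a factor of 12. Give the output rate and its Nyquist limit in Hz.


Step 1 — output sample rate after interpolation by L:
fs_out = L * fs_in = 12 * 22050 = 264600 Hz

Step 2 — Nyquist frequency of the output stream:
f_Nyq = fs_out / 2 = 264600 / 2 = 132300.0 Hz

fs_out = 264600 Hz; f_Nyquist = 132300.0 Hz


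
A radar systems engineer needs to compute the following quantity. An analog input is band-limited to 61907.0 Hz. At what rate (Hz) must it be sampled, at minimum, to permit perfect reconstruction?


The Nyquist rate is twice the maximum frequency component.
fs_min = 2 * fmax
      = 2 * 61907.0
      = 123814.0 Hz

123814.0


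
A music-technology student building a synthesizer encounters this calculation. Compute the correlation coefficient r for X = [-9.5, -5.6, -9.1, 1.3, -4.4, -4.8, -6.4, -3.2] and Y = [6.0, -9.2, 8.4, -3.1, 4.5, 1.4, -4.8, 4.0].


Pearson correlation coefficient (population):
r = cov(X,Y) / (std(X) * std(Y))
Mean X = -5.2125, Mean Y = 0.9
Cov(X,Y) = -7.1275
Std(X) = 3.208363, Std(Y) = 5.652212
r = -0.393

-0.393


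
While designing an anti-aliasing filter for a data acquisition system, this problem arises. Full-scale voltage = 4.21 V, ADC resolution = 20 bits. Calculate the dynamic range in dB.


Dynamic range from full-scale to LSB:
V_min = V_max / 2^bits = 4.21 / 2^20
DR = 20 * log10(V_max / V_min)
   = 20 * log10(2^20)
   = 20 * 20 * log10(2)
   = 120.41 dB

120.41 dB


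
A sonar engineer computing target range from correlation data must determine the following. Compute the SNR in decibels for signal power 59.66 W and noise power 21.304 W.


SNR in decibels:
SNR = 10 * log10(Ps / Pn)
    = 10 * log10(59.66 / 21.304)
    = 10 * log10(2.8004)
    = 10 * 0.4472
    = 4.47 dB

4.47 dB


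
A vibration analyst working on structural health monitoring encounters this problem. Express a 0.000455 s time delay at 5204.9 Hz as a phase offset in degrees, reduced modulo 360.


Phase shift from frequency and time delay:
phi = 360 * f * t_delay
    = 360 * 5204.9 * 0.000455
    = 852.56 degrees
    mod 360 = 132.56 degrees

132.56 degrees


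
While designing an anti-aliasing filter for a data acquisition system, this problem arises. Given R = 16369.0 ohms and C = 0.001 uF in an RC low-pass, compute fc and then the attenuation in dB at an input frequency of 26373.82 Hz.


Step 1 — cutoff frequency:
fc = 1 / (2*pi*R*C)
C = 0.001 uF = 1e-09 F
fc = 1 / (2*pi*16369.0*1e-09)
   = 9722.948 Hz

Step 2 — magnitude at f = 26373.82 Hz:
|H(f)| = 1 / sqrt(1 + (f/fc)^2)
f/fc = 26373.82 / 9722.948 = 2.712533
|H| = 1 / sqrt(1 + 7.357835) = 0.345902
|H|_dB = 20*log10(0.345902) = -9.22 dB

fc = 9722.948 Hz; |H(26373.82 Hz)| = -9.22 dB


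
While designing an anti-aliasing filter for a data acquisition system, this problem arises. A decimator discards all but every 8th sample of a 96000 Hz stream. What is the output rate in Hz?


Decimation reduces the sample rate:
fs_out = fs_in / M
       = 96000 / 8
       = 12000.0 Hz

12000.0 Hz


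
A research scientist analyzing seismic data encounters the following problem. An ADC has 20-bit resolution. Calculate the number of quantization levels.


Number of quantization levels = 2^N
= 2^20
= 1048576

1048576


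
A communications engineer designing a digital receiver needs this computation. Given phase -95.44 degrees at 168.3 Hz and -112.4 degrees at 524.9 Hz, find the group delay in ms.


Group delay from phase difference:
tau = -d(phi)/d(omega)
d(phi) = -16.96 deg = -0.296008 rad
d(omega) = 2*pi*(524.9 - 168.3) = 2240.5839 rad/s
tau = -(-0.296008) / 2240.5839
    = 0.1321 ms

0.1321 ms
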